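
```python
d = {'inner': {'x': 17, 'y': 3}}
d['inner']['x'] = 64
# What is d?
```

After line 1: d = {'inner': {'x': 17, 'y': 3}}
After line 2 (inner x overwritten): d = {'inner': {'x': 64, 'y': 3}}

{'inner': {'x': 64, 'y': 3}}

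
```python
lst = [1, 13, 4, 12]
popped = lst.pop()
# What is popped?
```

12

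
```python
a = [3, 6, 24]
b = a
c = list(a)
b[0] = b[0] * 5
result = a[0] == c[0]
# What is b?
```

After line 1: a = [3, 6, 24]
After line 2 (b = a, alias): a = [3, 6, 24], b = [3, 6, 24]
After line 3 (c = list(a) is a copy, new object): c = [3, 6, 24]
After line 4 (b[0] = 3 * 5 = 15; mutates shared a/b): a = b = [15, 6, 24], c = [3, 6, 24]
After line 5 (a[0] = 15, c[0] = 3; result = False)

[15, 6, 24]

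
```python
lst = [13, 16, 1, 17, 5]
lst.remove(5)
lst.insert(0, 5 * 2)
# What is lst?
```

After line 1: lst = [13, 16, 1, 17, 5]
After line 2 (remove first 5): lst = [13, 16, 1, 17]
After line 3 (insert 10 at index 0): lst = [10, 13, 16, 1, 17]

[10, 13, 16, 1, 17]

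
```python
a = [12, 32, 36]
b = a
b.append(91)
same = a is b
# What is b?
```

After line 1: a = [12, 32, 36]
After line 2 (b = a is an alias, same object): a = [12, 32, 36], b = [12, 32, 36]
After line 3 (b.append mutates the shared list): a = [12, 32, 36, 91], b = [12, 32, 36, 91]
After line 4 (same = a is b; same object -> True): same = True

[12, 32, 36, 91]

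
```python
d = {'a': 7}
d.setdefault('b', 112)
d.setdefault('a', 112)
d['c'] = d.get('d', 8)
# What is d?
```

After line 1: d = {'a': 7}
After line 2 (setdefault adds 'b'=112): d = {'a': 7, 'b': 112}
After line 3 (setdefault 'a' no-op, already exists): d = {'a': 7, 'b': 112}
After line 4 (get('d', 8) returns default since 'd' not in d): d = {'a': 7, 'b': 112, 'c': 8}

{'a': 7, 'b': 112, 'c': 8}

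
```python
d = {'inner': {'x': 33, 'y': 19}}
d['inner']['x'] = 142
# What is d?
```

After line 1: d = {'inner': {'x': 33, 'y': 19}}
After line 2 (inner x overwritten): d = {'inner': {'x': 142, 'y': 19}}

{'inner': {'x': 142, 'y': 19}}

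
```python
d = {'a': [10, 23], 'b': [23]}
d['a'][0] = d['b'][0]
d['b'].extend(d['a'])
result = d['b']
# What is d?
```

After line 1: d = {'a': [10, 23], 'b': [23]}
After line 2 (a[0] = b[0] = 23): d = {'a': [23, 23], 'b': [23]}
After line 3 (b.extend(a) appends [23, 23]): d = {'a': [23, 23], 'b': [23, 23, 23]}
After line 4: result = d['b'] = [23, 23, 23]

{'a': [23, 23], 'b': [23, 23, 23]}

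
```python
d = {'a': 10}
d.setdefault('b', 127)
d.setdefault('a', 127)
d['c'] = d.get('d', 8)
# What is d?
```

After line 1: d = {'a': 10}
After line 2 (setdefault adds 'b'=127): d = {'a': 10, 'b': 127}
After line 3 (setdefault 'a' no-op, already exists): d = {'a': 10, 'b': 127}
After line 4 (get('d', 8) returns default since 'd' not in d): d = {'a': 10, 'b': 127, 'c': 8}

{'a': 10, 'b': 127, 'c': 8}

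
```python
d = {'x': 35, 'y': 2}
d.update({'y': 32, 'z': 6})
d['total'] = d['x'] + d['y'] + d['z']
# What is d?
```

After line 1: d = {'x': 35, 'y': 2}
After line 2 (y overwritten, z added): d = {'x': 35, 'y': 32, 'z': 6}
After line 3 (total = 35 + 32 + 6 = 73): d = {'x': 35, 'y': 32, 'z': 6, 'total': 73}

{'x': 35, 'y': 32, 'z': 6, 'total': 73}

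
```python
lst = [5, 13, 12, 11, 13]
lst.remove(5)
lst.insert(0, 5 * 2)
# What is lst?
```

After line 1: lst = [5, 13, 12, 11, 13]
After line 2 (remove first 5): lst = [13, 12, 11, 13]
After line 3 (insert 10 at index 0): lst = [10, 13, 12, 11, 13]

[10, 13, 12, 11, 13]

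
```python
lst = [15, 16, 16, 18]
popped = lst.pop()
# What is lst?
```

[15, 16, 16]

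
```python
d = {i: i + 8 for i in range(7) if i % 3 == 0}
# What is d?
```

{0: 8, 3: 11, 6: 14}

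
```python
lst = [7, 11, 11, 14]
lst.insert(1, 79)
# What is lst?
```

[7, 79, 11, 11, 14]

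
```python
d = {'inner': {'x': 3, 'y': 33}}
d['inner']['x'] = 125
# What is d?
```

After line 1: d = {'inner': {'x': 3, 'y': 33}}
After line 2 (inner x overwritten): d = {'inner': {'x': 125, 'y': 33}}

{'inner': {'x': 125, 'y': 33}}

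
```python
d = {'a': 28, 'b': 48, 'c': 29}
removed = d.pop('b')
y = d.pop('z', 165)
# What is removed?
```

After line 1: d = {'a': 28, 'b': 48, 'c': 29}
After line 2 (pop 'b' returns 48): d = {'a': 28, 'c': 29}, removed = 48
After line 3 (pop 'z' missing, returns default 165): d = {'a': 28, 'c': 29}, y = 165

48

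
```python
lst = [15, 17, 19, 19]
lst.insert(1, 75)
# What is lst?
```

[15, 75, 17, 19, 19]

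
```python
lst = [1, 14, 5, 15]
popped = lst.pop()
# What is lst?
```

[1, 14, 5]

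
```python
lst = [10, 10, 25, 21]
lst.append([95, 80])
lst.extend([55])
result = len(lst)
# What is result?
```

After line 1: lst = [10, 10, 25, 21]
After line 2 (append adds [95, 80] as single element): lst = [10, 10, 25, 21, [95, 80]]
After line 3 (extend unpacks [55], adds 55): lst = [10, 10, 25, 21, [95, 80], 55]
After line 4: result = len(lst) = 6

6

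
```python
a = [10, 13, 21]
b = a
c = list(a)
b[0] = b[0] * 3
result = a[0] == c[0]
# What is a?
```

After line 1: a = [10, 13, 21]
After line 2 (b = a, alias): a = [10, 13, 21], b = [10, 13, 21]
After line 3 (c = list(a) is a copy, new object): c = [10, 13, 21]
After line 4 (b[0] = 10 * 3 = 30; mutates shared a/b): a = b = [30, 13, 21], c = [10, 13, 21]
After line 5 (a[0] = 30, c[0] = 10; result = False)

[30, 13, 21]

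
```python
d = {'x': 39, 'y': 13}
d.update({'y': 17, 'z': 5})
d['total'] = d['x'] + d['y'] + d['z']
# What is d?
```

After line 1: d = {'x': 39, 'y': 13}
After line 2 (y overwritten, z added): d = {'x': 39, 'y': 17, 'z': 5}
After line 3 (total = 39 + 17 + 5 = 61): d = {'x': 39, 'y': 17, 'z': 5, 'total': 61}

{'x': 39, 'y': 17, 'z': 5, 'total': 61}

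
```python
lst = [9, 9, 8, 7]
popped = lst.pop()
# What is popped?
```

7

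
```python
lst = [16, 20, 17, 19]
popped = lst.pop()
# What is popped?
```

19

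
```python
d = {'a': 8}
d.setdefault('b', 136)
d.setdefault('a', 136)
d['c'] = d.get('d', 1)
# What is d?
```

After line 1: d = {'a': 8}
After line 2 (setdefault adds 'b'=136): d = {'a': 8, 'b': 136}
After line 3 (setdefault 'a' no-op, already exists): d = {'a': 8, 'b': 136}
After line 4 (get('d', 1) returns default since 'd' not in d): d = {'a': 8, 'b': 136, 'c': 1}

{'a': 8, 'b': 136, 'c': 1}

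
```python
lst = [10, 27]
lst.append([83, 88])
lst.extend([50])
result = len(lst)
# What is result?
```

After line 1: lst = [10, 27]
After line 2 (append adds [83, 88] as single element): lst = [10, 27, [83, 88]]
After line 3 (extend unpacks [50], adds 50): lst = [10, 27, [83, 88], 50]
After line 4: result = len(lst) = 4

4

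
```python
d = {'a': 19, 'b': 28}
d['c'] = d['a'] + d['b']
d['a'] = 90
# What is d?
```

After line 1: d = {'a': 19, 'b': 28}
After line 2 (d['c'] = 19 + 28): d = {'a': 19, 'b': 28, 'c': 47}
After line 3: d = {'a': 90, 'b': 28, 'c': 47}

{'a': 90, 'b': 28, 'c': 47}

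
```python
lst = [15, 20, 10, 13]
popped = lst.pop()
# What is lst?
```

[15, 20, 10]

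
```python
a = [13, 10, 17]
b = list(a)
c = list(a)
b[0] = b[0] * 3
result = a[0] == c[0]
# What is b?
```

After line 1: a = [13, 10, 17]
After line 2 (b = list(a), copy): a = [13, 10, 17], b = [13, 10, 17]
After line 3 (c = list(a) is a copy, new object): c = [13, 10, 17]
After line 4 (b[0] = 13 * 3 = 39; only b mutates (copy)): a = [13, 10, 17], b = [39, 10, 17], c = [13, 10, 17]
After line 5 (a[0] = 13, c[0] = 13; result = True)

[39, 10, 17]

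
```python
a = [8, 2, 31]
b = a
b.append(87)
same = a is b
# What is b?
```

After line 1: a = [8, 2, 31]
After line 2 (b = a is an alias, same object): a = [8, 2, 31], b = [8, 2, 31]
After line 3 (b.append mutates the shared list): a = [8, 2, 31, 87], b = [8, 2, 31, 87]
After line 4 (same = a is b; same object -> True): same = True

[8, 2, 31, 87]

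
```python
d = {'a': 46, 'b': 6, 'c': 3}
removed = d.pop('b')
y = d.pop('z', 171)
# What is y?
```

After line 1: d = {'a': 46, 'b': 6, 'c': 3}
After line 2 (pop 'b' returns 6): d = {'a': 46, 'c': 3}, removed = 6
After line 3 (pop 'z' missing, returns default 171): d = {'a': 46, 'c': 3}, y = 171

171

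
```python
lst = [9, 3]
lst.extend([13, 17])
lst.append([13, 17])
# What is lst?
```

After line 1: lst = [9, 3]
After line 2 (extend unpacks [13, 17]): lst = [9, 3, 13, 17]
After line 3 (append adds [13, 17] as single element): lst = [9, 3, 13, 17, [13, 17]]

[9, 3, 13, 17, [13, 17]]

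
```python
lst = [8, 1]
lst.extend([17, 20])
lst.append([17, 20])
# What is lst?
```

After line 1: lst = [8, 1]
After line 2 (extend unpacks [17, 20]): lst = [8, 1, 17, 20]
After line 3 (append adds [17, 20] as single element): lst = [8, 1, 17, 20, [17, 20]]

[8, 1, 17, 20, [17, 20]]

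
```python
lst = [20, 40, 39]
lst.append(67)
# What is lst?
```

[20, 40, 39, 67]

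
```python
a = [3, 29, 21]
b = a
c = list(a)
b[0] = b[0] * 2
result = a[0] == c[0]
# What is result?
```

After line 1: a = [3, 29, 21]
After line 2 (b = a, alias): a = [3, 29, 21], b = [3, 29, 21]
After line 3 (c = list(a) is a copy, new object): c = [3, 29, 21]
After line 4 (b[0] = 3 * 2 = 6; mutates shared a/b): a = b = [6, 29, 21], c = [3, 29, 21]
After line 5 (a[0] = 6, c[0] = 3; result = False)

False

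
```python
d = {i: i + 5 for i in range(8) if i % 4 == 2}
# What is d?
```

{2: 7, 6: 11}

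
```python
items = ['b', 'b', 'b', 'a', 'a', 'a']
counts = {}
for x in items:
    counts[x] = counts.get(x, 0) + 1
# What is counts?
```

Initial: counts = {}, items = ['b', 'b', 'b', 'a', 'a', 'a']
See 'b': counts = {'b': 1}
See 'b': counts = {'b': 2}
See 'b': counts = {'b': 3}
See 'a': counts = {'b': 3, 'a': 1}
See 'a': counts = {'b': 3, 'a': 2}
See 'a': counts = {'b': 3, 'a': 3}

{'b': 3, 'a': 3}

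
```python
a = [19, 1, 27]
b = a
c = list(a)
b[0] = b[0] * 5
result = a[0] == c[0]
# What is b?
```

After line 1: a = [19, 1, 27]
After line 2 (b = a, alias): a = [19, 1, 27], b = [19, 1, 27]
After line 3 (c = list(a) is a copy, new object): c = [19, 1, 27]
After line 4 (b[0] = 19 * 5 = 95; mutates shared a/b): a = b = [95, 1, 27], c = [19, 1, 27]
After line 5 (a[0] = 95, c[0] = 19; result = False)

[95, 1, 27]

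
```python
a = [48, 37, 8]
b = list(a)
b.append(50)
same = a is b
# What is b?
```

After line 1: a = [48, 37, 8]
After line 2 (b = list(a) is a shallow copy, new object): a = [48, 37, 8], b = [48, 37, 8]
After line 3 (append only mutates b): a = [48, 37, 8], b = [48, 37, 8, 50]
After line 4 (same = a is b; different objects -> False): same = False

[48, 37, 8, 50]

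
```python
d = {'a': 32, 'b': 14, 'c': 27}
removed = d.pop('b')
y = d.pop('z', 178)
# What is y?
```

After line 1: d = {'a': 32, 'b': 14, 'c': 27}
After line 2 (pop 'b' returns 14): d = {'a': 32, 'c': 27}, removed = 14
After line 3 (pop 'z' missing, returns default 178): d = {'a': 32, 'c': 27}, y = 178

178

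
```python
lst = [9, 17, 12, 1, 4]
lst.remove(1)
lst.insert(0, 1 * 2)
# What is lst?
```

After line 1: lst = [9, 17, 12, 1, 4]
After line 2 (remove first 1): lst = [9, 17, 12, 4]
After line 3 (insert 2 at index 0): lst = [2, 9, 17, 12, 4]

[2, 9, 17, 12, 4]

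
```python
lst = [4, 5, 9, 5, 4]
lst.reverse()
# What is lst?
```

[4, 5, 9, 5, 4]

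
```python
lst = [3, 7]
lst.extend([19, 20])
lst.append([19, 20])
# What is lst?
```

After line 1: lst = [3, 7]
After line 2 (extend unpacks [19, 20]): lst = [3, 7, 19, 20]
After line 3 (append adds [19, 20] as single element): lst = [3, 7, 19, 20, [19, 20]]

[3, 7, 19, 20, [19, 20]]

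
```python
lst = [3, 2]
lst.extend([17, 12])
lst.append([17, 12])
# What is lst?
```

After line 1: lst = [3, 2]
After line 2 (extend unpacks [17, 12]): lst = [3, 2, 17, 12]
After line 3 (append adds [17, 12] as single element): lst = [3, 2, 17, 12, [17, 12]]

[3, 2, 17, 12, [17, 12]]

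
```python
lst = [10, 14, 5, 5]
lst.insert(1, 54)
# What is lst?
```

[10, 54, 14, 5, 5]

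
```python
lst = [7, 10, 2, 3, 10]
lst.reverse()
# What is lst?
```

[10, 3, 2, 10, 7]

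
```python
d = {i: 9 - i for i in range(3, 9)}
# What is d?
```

{3: 6, 4: 5, 5: 4, 6: 3, 7: 2, 8: 1}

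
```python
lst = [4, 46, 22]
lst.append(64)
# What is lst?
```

[4, 46, 22, 64]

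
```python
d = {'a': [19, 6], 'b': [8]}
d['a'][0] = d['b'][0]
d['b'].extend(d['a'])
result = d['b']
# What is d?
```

After line 1: d = {'a': [19, 6], 'b': [8]}
After line 2 (a[0] = b[0] = 8): d = {'a': [8, 6], 'b': [8]}
After line 3 (b.extend(a) appends [8, 6]): d = {'a': [8, 6], 'b': [8, 8, 6]}
After line 4: result = d['b'] = [8, 8, 6]

{'a': [8, 6], 'b': [8, 8, 6]}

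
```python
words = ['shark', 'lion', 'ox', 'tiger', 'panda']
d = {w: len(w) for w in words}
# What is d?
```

{'shark': 5, 'lion': 4, 'ox': 2, 'tiger': 5, 'panda': 5}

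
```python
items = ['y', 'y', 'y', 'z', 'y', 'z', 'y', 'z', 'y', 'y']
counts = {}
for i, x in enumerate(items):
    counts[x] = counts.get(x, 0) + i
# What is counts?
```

Initial: counts = {}, items = ['y', 'y', 'y', 'z', 'y', 'z', 'y', 'z', 'y', 'y']
i=0, x='y': counts = {'y': 0}
i=1, x='y': counts = {'y': 1}
i=2, x='y': counts = {'y': 3}
i=3, x='z': counts = {'y': 3, 'z': 3}
i=4, x='y': counts = {'y': 7, 'z': 3}
i=5, x='z': counts = {'y': 7, 'z': 8}
i=6, x='y': counts = {'y': 13, 'z': 8}
i=7, x='z': counts = {'y': 13, 'z': 15}
i=8, x='y': counts = {'y': 21, 'z': 15}
i=9, x='y': counts = {'y': 30, 'z': 15}

{'y': 30, 'z': 15}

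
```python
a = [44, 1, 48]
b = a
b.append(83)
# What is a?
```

After line 1: a = [44, 1, 48]
After line 2 (b = a is an alias, same object): a = [44, 1, 48], b = [44, 1, 48]
After line 3 (b.append mutates the shared list): a = [44, 1, 48, 83], b = [44, 1, 48, 83]

[44, 1, 48, 83]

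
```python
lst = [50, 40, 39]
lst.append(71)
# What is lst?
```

[50, 40, 39, 71]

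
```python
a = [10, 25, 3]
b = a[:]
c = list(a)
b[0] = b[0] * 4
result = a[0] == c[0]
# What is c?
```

After line 1: a = [10, 25, 3]
After line 2 (b = a[:], copy): a = [10, 25, 3], b = [10, 25, 3]
After line 3 (c = list(a) is a copy, new object): c = [10, 25, 3]
After line 4 (b[0] = 10 * 4 = 40; only b mutates (copy)): a = [10, 25, 3], b = [40, 25, 3], c = [10, 25, 3]
After line 5 (a[0] = 10, c[0] = 10; result = True)

[10, 25, 3]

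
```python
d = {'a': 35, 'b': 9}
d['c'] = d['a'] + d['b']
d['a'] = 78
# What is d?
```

After line 1: d = {'a': 35, 'b': 9}
After line 2 (d['c'] = 35 + 9): d = {'a': 35, 'b': 9, 'c': 44}
After line 3: d = {'a': 78, 'b': 9, 'c': 44}

{'a': 78, 'b': 9, 'c': 44}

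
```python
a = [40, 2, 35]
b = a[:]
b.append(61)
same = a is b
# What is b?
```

After line 1: a = [40, 2, 35]
After line 2 (b = a[:] is a shallow copy, new object): a = [40, 2, 35], b = [40, 2, 35]
After line 3 (append only mutates b): a = [40, 2, 35], b = [40, 2, 35, 61]
After line 4 (same = a is b; different objects -> False): same = False

[40, 2, 35, 61]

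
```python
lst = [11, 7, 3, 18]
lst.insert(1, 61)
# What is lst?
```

[11, 61, 7, 3, 18]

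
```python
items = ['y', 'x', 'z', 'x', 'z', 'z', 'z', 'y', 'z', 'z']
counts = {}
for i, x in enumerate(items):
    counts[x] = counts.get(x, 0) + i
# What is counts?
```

Initial: counts = {}, items = ['y', 'x', 'z', 'x', 'z', 'z', 'z', 'y', 'z', 'z']
i=0, x='y': counts = {'y': 0}
i=1, x='x': counts = {'y': 0, 'x': 1}
i=2, x='z': counts = {'y': 0, 'x': 1, 'z': 2}
i=3, x='x': counts = {'y': 0, 'x': 4, 'z': 2}
i=4, x='z': counts = {'y': 0, 'x': 4, 'z': 6}
i=5, x='z': counts = {'y': 0, 'x': 4, 'z': 11}
i=6, x='z': counts = {'y': 0, 'x': 4, 'z': 17}
i=7, x='y': counts = {'y': 7, 'x': 4, 'z': 17}
i=8, x='z': counts = {'y': 7, 'x': 4, 'z': 25}
i=9, x='z': counts = {'y': 7, 'x': 4, 'z': 34}

{'y': 7, 'x': 4, 'z': 34}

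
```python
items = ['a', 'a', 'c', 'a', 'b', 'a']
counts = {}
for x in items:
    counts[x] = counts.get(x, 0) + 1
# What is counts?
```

Initial: counts = {}, items = ['a', 'a', 'c', 'a', 'b', 'a']
See 'a': counts = {'a': 1}
See 'a': counts = {'a': 2}
See 'c': counts = {'a': 2, 'c': 1}
See 'a': counts = {'a': 3, 'c': 1}
See 'b': counts = {'a': 3, 'c': 1, 'b': 1}
See 'a': counts = {'a': 4, 'c': 1, 'b': 1}

{'a': 4, 'c': 1, 'b': 1}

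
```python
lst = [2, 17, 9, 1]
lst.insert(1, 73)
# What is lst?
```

[2, 73, 17, 9, 1]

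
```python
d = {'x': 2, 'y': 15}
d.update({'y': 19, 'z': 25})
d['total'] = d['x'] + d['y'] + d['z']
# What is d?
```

After line 1: d = {'x': 2, 'y': 15}
After line 2 (y overwritten, z added): d = {'x': 2, 'y': 19, 'z': 25}
After line 3 (total = 2 + 19 + 25 = 46): d = {'x': 2, 'y': 19, 'z': 25, 'total': 46}

{'x': 2, 'y': 19, 'z': 25, 'total': 46}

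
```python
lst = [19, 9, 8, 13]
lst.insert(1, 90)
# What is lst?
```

[19, 90, 9, 8, 13]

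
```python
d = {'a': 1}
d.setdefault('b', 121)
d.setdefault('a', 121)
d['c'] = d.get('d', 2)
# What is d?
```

After line 1: d = {'a': 1}
After line 2 (setdefault adds 'b'=121): d = {'a': 1, 'b': 121}
After line 3 (setdefault 'a' no-op, already exists): d = {'a': 1, 'b': 121}
After line 4 (get('d', 2) returns default since 'd' not in d): d = {'a': 1, 'b': 121, 'c': 2}

{'a': 1, 'b': 121, 'c': 2}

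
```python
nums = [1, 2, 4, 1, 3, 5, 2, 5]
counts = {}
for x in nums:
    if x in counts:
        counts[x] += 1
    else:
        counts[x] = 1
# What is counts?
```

Initial: counts = {}, nums = [1, 2, 4, 1, 3, 5, 2, 5]
See 1: counts = {1: 1}
See 2: counts = {1: 1, 2: 1}
See 4: counts = {1: 1, 2: 1, 4: 1}
See 1: counts = {1: 2, 2: 1, 4: 1}
See 3: counts = {1: 2, 2: 1, 4: 1, 3: 1}
See 5: counts = {1: 2, 2: 1, 4: 1, 3: 1, 5: 1}
See 2: counts = {1: 2, 2: 2, 4: 1, 3: 1, 5: 1}
See 5: counts = {1: 2, 2: 2, 4: 1, 3: 1, 5: 2}

{1: 2, 2: 2, 4: 1, 3: 1, 5: 2}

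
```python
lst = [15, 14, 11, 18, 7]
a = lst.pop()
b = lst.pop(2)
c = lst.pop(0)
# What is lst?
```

After line 1: lst = [15, 14, 11, 18, 7]
After line 2 (pop() -> a = 7): lst = [15, 14, 11, 18]
After line 3 (pop(2) -> b = 11): lst = [15, 14, 18]
After line 4 (pop(0) -> c = 15): lst = [14, 18]

[14, 18]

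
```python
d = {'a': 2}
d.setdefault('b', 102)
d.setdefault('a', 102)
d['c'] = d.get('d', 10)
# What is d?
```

After line 1: d = {'a': 2}
After line 2 (setdefault adds 'b'=102): d = {'a': 2, 'b': 102}
After line 3 (setdefault 'a' no-op, already exists): d = {'a': 2, 'b': 102}
After line 4 (get('d', 10) returns default since 'd' not in d): d = {'a': 2, 'b': 102, 'c': 10}

{'a': 2, 'b': 102, 'c': 10}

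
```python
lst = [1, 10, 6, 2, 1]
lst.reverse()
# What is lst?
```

[1, 2, 6, 10, 1]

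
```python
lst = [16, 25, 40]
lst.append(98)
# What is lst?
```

[16, 25, 40, 98]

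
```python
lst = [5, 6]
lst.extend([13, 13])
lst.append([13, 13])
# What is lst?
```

After line 1: lst = [5, 6]
After line 2 (extend unpacks [13, 13]): lst = [5, 6, 13, 13]
After line 3 (append adds [13, 13] as single element): lst = [5, 6, 13, 13, [13, 13]]

[5, 6, 13, 13, [13, 13]]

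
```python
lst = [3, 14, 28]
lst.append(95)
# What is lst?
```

[3, 14, 28, 95]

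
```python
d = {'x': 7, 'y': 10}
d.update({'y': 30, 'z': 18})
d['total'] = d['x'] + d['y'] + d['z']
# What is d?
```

After line 1: d = {'x': 7, 'y': 10}
After line 2 (y overwritten, z added): d = {'x': 7, 'y': 30, 'z': 18}
After line 3 (total = 7 + 30 + 18 = 55): d = {'x': 7, 'y': 30, 'z': 18, 'total': 55}

{'x': 7, 'y': 30, 'z': 18, 'total': 55}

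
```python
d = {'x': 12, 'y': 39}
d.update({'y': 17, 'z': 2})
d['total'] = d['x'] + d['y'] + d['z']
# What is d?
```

After line 1: d = {'x': 12, 'y': 39}
After line 2 (y overwritten, z added): d = {'x': 12, 'y': 17, 'z': 2}
After line 3 (total = 12 + 17 + 2 = 31): d = {'x': 12, 'y': 17, 'z': 2, 'total': 31}

{'x': 12, 'y': 17, 'z': 2, 'total': 31}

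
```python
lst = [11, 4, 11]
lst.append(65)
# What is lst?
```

[11, 4, 11, 65]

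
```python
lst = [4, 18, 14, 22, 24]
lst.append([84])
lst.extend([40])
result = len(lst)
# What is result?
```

After line 1: lst = [4, 18, 14, 22, 24]
After line 2 (append adds [84] as single element): lst = [4, 18, 14, 22, 24, [84]]
After line 3 (extend unpacks [40], adds 40): lst = [4, 18, 14, 22, 24, [84], 40]
After line 4: result = len(lst) = 7

7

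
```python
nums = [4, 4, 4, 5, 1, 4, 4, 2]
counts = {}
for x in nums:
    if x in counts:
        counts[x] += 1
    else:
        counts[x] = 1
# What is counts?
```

Initial: counts = {}, nums = [4, 4, 4, 5, 1, 4, 4, 2]
See 4: counts = {4: 1}
See 4: counts = {4: 2}
See 4: counts = {4: 3}
See 5: counts = {4: 3, 5: 1}
See 1: counts = {4: 3, 5: 1, 1: 1}
See 4: counts = {4: 4, 5: 1, 1: 1}
See 4: counts = {4: 5, 5: 1, 1: 1}
See 2: counts = {4: 5, 5: 1, 1: 1, 2: 1}

{4: 5, 5: 1, 1: 1, 2: 1}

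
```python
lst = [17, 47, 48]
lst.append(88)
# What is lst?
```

[17, 47, 48, 88]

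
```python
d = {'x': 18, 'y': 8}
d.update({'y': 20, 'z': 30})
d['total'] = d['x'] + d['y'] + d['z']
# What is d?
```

After line 1: d = {'x': 18, 'y': 8}
After line 2 (y overwritten, z added): d = {'x': 18, 'y': 20, 'z': 30}
After line 3 (total = 18 + 20 + 30 = 68): d = {'x': 18, 'y': 20, 'z': 30, 'total': 68}

{'x': 18, 'y': 20, 'z': 30, 'total': 68}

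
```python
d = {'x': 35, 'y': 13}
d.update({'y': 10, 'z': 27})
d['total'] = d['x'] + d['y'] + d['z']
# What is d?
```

After line 1: d = {'x': 35, 'y': 13}
After line 2 (y overwritten, z added): d = {'x': 35, 'y': 10, 'z': 27}
After line 3 (total = 35 + 10 + 27 = 72): d = {'x': 35, 'y': 10, 'z': 27, 'total': 72}

{'x': 35, 'y': 10, 'z': 27, 'total': 72}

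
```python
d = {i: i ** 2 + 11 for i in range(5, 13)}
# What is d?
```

{5: 36, 6: 47, 7: 60, 8: 75, 9: 92, 10: 111, 11: 132, 12: 155}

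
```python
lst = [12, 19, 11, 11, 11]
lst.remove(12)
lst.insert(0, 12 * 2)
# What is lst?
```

After line 1: lst = [12, 19, 11, 11, 11]
After line 2 (remove first 12): lst = [19, 11, 11, 11]
After line 3 (insert 24 at index 0): lst = [24, 19, 11, 11, 11]

[24, 19, 11, 11, 11]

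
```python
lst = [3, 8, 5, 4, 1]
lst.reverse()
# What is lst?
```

[1, 4, 5, 8, 3]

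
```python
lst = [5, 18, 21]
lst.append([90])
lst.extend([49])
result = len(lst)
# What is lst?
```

After line 1: lst = [5, 18, 21]
After line 2 (append adds [90] as single element): lst = [5, 18, 21, [90]]
After line 3 (extend unpacks [49], adds 49): lst = [5, 18, 21, [90], 49]
After line 4: result = len(lst) = 5

[5, 18, 21, [90], 49]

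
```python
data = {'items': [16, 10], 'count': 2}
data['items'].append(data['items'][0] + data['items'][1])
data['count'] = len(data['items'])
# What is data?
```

After line 1: data = {'items': [16, 10], 'count': 2}
After line 2 (append 16 + 10 = 26): data = {'items': [16, 10, 26], 'count': 2}
After line 3 (count = len(items) = 3): data = {'items': [16, 10, 26], 'count': 3}

{'items': [16, 10, 26], 'count': 3}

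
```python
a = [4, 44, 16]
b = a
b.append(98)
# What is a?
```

After line 1: a = [4, 44, 16]
After line 2 (b = a is an alias, same object): a = [4, 44, 16], b = [4, 44, 16]
After line 3 (b.append mutates the shared list): a = [4, 44, 16, 98], b = [4, 44, 16, 98]

[4, 44, 16, 98]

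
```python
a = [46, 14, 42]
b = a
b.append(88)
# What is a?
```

After line 1: a = [46, 14, 42]
After line 2 (b = a is an alias, same object): a = [46, 14, 42], b = [46, 14, 42]
After line 3 (b.append mutates the shared list): a = [46, 14, 42, 88], b = [46, 14, 42, 88]

[46, 14, 42, 88]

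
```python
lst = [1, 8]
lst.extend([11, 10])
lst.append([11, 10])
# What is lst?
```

After line 1: lst = [1, 8]
After line 2 (extend unpacks [11, 10]): lst = [1, 8, 11, 10]
After line 3 (append adds [11, 10] as single element): lst = [1, 8, 11, 10, [11, 10]]

[1, 8, 11, 10, [11, 10]]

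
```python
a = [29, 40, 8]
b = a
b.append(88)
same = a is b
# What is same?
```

After line 1: a = [29, 40, 8]
After line 2 (b = a is an alias, same object): a = [29, 40, 8], b = [29, 40, 8]
After line 3 (b.append mutates the shared list): a = [29, 40, 8, 88], b = [29, 40, 8, 88]
After line 4 (same = a is b; same object -> True): same = True

True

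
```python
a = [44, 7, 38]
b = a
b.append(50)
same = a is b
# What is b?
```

After line 1: a = [44, 7, 38]
After line 2 (b = a is an alias, same object): a = [44, 7, 38], b = [44, 7, 38]
After line 3 (b.append mutates the shared list): a = [44, 7, 38, 50], b = [44, 7, 38, 50]
After line 4 (same = a is b; same object -> True): same = True

[44, 7, 38, 50]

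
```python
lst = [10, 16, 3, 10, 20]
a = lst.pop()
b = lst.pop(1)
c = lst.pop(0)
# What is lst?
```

After line 1: lst = [10, 16, 3, 10, 20]
After line 2 (pop() -> a = 20): lst = [10, 16, 3, 10]
After line 3 (pop(1) -> b = 16): lst = [10, 3, 10]
After line 4 (pop(0) -> c = 10): lst = [3, 10]

[3, 10]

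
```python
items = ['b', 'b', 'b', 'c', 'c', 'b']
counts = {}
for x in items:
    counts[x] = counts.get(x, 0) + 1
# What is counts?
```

Initial: counts = {}, items = ['b', 'b', 'b', 'c', 'c', 'b']
See 'b': counts = {'b': 1}
See 'b': counts = {'b': 2}
See 'b': counts = {'b': 3}
See 'c': counts = {'b': 3, 'c': 1}
See 'c': counts = {'b': 3, 'c': 2}
See 'b': counts = {'b': 4, 'c': 2}

{'b': 4, 'c': 2}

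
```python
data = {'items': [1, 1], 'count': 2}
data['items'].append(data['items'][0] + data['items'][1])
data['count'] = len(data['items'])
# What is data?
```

After line 1: data = {'items': [1, 1], 'count': 2}
After line 2 (append 1 + 1 = 2): data = {'items': [1, 1, 2], 'count': 2}
After line 3 (count = len(items) = 3): data = {'items': [1, 1, 2], 'count': 3}

{'items': [1, 1, 2], 'count': 3}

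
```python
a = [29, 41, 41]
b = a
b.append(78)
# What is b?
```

After line 1: a = [29, 41, 41]
After line 2 (b = a is an alias, same object): a = [29, 41, 41], b = [29, 41, 41]
After line 3 (b.append mutates the shared list): a = [29, 41, 41, 78], b = [29, 41, 41, 78]

[29, 41, 41, 78]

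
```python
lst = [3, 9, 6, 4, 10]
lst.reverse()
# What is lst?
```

[10, 4, 6, 9, 3]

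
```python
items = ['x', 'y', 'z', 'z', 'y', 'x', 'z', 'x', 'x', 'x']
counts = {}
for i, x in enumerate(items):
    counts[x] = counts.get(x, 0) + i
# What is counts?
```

Initial: counts = {}, items = ['x', 'y', 'z', 'z', 'y', 'x', 'z', 'x', 'x', 'x']
i=0, x='x': counts = {'x': 0}
i=1, x='y': counts = {'x': 0, 'y': 1}
i=2, x='z': counts = {'x': 0, 'y': 1, 'z': 2}
i=3, x='z': counts = {'x': 0, 'y': 1, 'z': 5}
i=4, x='y': counts = {'x': 0, 'y': 5, 'z': 5}
i=5, x='x': counts = {'x': 5, 'y': 5, 'z': 5}
i=6, x='z': counts = {'x': 5, 'y': 5, 'z': 11}
i=7, x='x': counts = {'x': 12, 'y': 5, 'z': 11}
i=8, x='x': counts = {'x': 20, 'y': 5, 'z': 11}
i=9, x='x': counts = {'x': 29, 'y': 5, 'z': 11}

{'x': 29, 'y': 5, 'z': 11}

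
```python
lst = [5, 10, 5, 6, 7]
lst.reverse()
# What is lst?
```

[7, 6, 5, 10, 5]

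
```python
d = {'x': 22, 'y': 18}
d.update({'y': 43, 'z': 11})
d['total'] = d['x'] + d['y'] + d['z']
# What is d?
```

After line 1: d = {'x': 22, 'y': 18}
After line 2 (y overwritten, z added): d = {'x': 22, 'y': 43, 'z': 11}
After line 3 (total = 22 + 43 + 11 = 76): d = {'x': 22, 'y': 43, 'z': 11, 'total': 76}

{'x': 22, 'y': 43, 'z': 11, 'total': 76}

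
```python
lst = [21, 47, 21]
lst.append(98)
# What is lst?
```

[21, 47, 21, 98]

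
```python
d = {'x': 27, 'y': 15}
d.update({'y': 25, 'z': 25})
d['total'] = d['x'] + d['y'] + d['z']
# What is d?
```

After line 1: d = {'x': 27, 'y': 15}
After line 2 (y overwritten, z added): d = {'x': 27, 'y': 25, 'z': 25}
After line 3 (total = 27 + 25 + 25 = 77): d = {'x': 27, 'y': 25, 'z': 25, 'total': 77}

{'x': 27, 'y': 25, 'z': 25, 'total': 77}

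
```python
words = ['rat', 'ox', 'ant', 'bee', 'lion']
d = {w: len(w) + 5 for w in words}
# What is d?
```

{'rat': 8, 'ox': 7, 'ant': 8, 'bee': 8, 'lion': 9}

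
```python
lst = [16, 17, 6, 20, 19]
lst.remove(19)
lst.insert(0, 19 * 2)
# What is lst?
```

After line 1: lst = [16, 17, 6, 20, 19]
After line 2 (remove first 19): lst = [16, 17, 6, 20]
After line 3 (insert 38 at index 0): lst = [38, 16, 17, 6, 20]

[38, 16, 17, 6, 20]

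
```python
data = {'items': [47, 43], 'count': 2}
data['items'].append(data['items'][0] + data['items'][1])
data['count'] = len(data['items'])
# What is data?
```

After line 1: data = {'items': [47, 43], 'count': 2}
After line 2 (append 47 + 43 = 90): data = {'items': [47, 43, 90], 'count': 2}
After line 3 (count = len(items) = 3): data = {'items': [47, 43, 90], 'count': 3}

{'items': [47, 43, 90], 'count': 3}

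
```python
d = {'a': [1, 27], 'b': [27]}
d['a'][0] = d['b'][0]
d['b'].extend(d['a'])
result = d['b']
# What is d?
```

After line 1: d = {'a': [1, 27], 'b': [27]}
After line 2 (a[0] = b[0] = 27): d = {'a': [27, 27], 'b': [27]}
After line 3 (b.extend(a) appends [27, 27]): d = {'a': [27, 27], 'b': [27, 27, 27]}
After line 4: result = d['b'] = [27, 27, 27]

{'a': [27, 27], 'b': [27, 27, 27]}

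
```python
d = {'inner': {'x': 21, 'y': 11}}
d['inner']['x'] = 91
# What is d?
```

After line 1: d = {'inner': {'x': 21, 'y': 11}}
After line 2 (inner x overwritten): d = {'inner': {'x': 91, 'y': 11}}

{'inner': {'x': 91, 'y': 11}}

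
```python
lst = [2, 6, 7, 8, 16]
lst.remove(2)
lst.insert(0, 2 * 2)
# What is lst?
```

After line 1: lst = [2, 6, 7, 8, 16]
After line 2 (remove first 2): lst = [6, 7, 8, 16]
After line 3 (insert 4 at index 0): lst = [4, 6, 7, 8, 16]

[4, 6, 7, 8, 16]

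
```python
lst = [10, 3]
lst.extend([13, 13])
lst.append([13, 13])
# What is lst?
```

After line 1: lst = [10, 3]
After line 2 (extend unpacks [13, 13]): lst = [10, 3, 13, 13]
After line 3 (append adds [13, 13] as single element): lst = [10, 3, 13, 13, [13, 13]]

[10, 3, 13, 13, [13, 13]]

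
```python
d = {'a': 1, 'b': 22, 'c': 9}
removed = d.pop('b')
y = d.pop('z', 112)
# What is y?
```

After line 1: d = {'a': 1, 'b': 22, 'c': 9}
After line 2 (pop 'b' returns 22): d = {'a': 1, 'c': 9}, removed = 22
After line 3 (pop 'z' missing, returns default 112): d = {'a': 1, 'c': 9}, y = 112

112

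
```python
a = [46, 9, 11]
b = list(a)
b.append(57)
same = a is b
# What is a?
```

After line 1: a = [46, 9, 11]
After line 2 (b = list(a) is a shallow copy, new object): a = [46, 9, 11], b = [46, 9, 11]
After line 3 (append only mutates b): a = [46, 9, 11], b = [46, 9, 11, 57]
After line 4 (same = a is b; different objects -> False): same = False

[46, 9, 11]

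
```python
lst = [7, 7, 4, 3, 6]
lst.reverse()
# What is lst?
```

[6, 3, 4, 7, 7]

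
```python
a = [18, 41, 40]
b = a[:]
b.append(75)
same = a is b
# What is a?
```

After line 1: a = [18, 41, 40]
After line 2 (b = a[:] is a shallow copy, new object): a = [18, 41, 40], b = [18, 41, 40]
After line 3 (append only mutates b): a = [18, 41, 40], b = [18, 41, 40, 75]
After line 4 (same = a is b; different objects -> False): same = False

[18, 41, 40]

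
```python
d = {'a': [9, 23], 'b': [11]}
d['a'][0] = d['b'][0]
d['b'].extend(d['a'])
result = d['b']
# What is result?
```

After line 1: d = {'a': [9, 23], 'b': [11]}
After line 2 (a[0] = b[0] = 11): d = {'a': [11, 23], 'b': [11]}
After line 3 (b.extend(a) appends [11, 23]): d = {'a': [11, 23], 'b': [11, 11, 23]}
After line 4: result = d['b'] = [11, 11, 23]

[11, 11, 23]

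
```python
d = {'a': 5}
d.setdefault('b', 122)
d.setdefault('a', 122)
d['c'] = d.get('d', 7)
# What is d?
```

After line 1: d = {'a': 5}
After line 2 (setdefault adds 'b'=122): d = {'a': 5, 'b': 122}
After line 3 (setdefault 'a' no-op, already exists): d = {'a': 5, 'b': 122}
After line 4 (get('d', 7) returns default since 'd' not in d): d = {'a': 5, 'b': 122, 'c': 7}

{'a': 5, 'b': 122, 'c': 7}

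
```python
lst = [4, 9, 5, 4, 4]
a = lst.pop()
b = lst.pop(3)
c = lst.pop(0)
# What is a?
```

After line 1: lst = [4, 9, 5, 4, 4]
After line 2 (pop() -> a = 4): lst = [4, 9, 5, 4]
After line 3 (pop(3) -> b = 4): lst = [4, 9, 5]
After line 4 (pop(0) -> c = 4): lst = [9, 5]

4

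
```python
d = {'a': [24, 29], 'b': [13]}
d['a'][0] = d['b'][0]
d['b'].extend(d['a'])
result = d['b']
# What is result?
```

After line 1: d = {'a': [24, 29], 'b': [13]}
After line 2 (a[0] = b[0] = 13): d = {'a': [13, 29], 'b': [13]}
After line 3 (b.extend(a) appends [13, 29]): d = {'a': [13, 29], 'b': [13, 13, 29]}
After line 4: result = d['b'] = [13, 13, 29]

[13, 13, 29]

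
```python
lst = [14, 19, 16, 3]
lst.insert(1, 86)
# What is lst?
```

[14, 86, 19, 16, 3]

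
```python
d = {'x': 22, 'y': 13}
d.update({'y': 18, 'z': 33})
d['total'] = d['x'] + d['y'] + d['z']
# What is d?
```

After line 1: d = {'x': 22, 'y': 13}
After line 2 (y overwritten, z added): d = {'x': 22, 'y': 18, 'z': 33}
After line 3 (total = 22 + 18 + 33 = 73): d = {'x': 22, 'y': 18, 'z': 33, 'total': 73}

{'x': 22, 'y': 18, 'z': 33, 'total': 73}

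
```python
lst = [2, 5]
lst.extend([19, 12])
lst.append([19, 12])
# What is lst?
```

After line 1: lst = [2, 5]
After line 2 (extend unpacks [19, 12]): lst = [2, 5, 19, 12]
After line 3 (append adds [19, 12] as single element): lst = [2, 5, 19, 12, [19, 12]]

[2, 5, 19, 12, [19, 12]]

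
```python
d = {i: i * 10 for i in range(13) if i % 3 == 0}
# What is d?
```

{0: 0, 3: 30, 6: 60, 9: 90, 12: 120}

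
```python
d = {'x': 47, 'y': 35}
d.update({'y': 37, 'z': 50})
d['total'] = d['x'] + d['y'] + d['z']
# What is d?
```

After line 1: d = {'x': 47, 'y': 35}
After line 2 (y overwritten, z added): d = {'x': 47, 'y': 37, 'z': 50}
After line 3 (total = 47 + 37 + 50 = 134): d = {'x': 47, 'y': 37, 'z': 50, 'total': 134}

{'x': 47, 'y': 37, 'z': 50, 'total': 134}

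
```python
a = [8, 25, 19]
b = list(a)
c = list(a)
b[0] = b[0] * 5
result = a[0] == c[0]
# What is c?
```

After line 1: a = [8, 25, 19]
After line 2 (b = list(a), copy): a = [8, 25, 19], b = [8, 25, 19]
After line 3 (c = list(a) is a copy, new object): c = [8, 25, 19]
After line 4 (b[0] = 8 * 5 = 40; only b mutates (copy)): a = [8, 25, 19], b = [40, 25, 19], c = [8, 25, 19]
After line 5 (a[0] = 8, c[0] = 8; result = True)

[8, 25, 19]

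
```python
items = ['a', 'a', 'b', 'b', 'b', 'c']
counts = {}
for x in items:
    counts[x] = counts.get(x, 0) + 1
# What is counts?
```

Initial: counts = {}, items = ['a', 'a', 'b', 'b', 'b', 'c']
See 'a': counts = {'a': 1}
See 'a': counts = {'a': 2}
See 'b': counts = {'a': 2, 'b': 1}
See 'b': counts = {'a': 2, 'b': 2}
See 'b': counts = {'a': 2, 'b': 3}
See 'c': counts = {'a': 2, 'b': 3, 'c': 1}

{'a': 2, 'b': 3, 'c': 1}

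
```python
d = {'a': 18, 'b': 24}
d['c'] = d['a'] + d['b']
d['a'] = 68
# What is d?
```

After line 1: d = {'a': 18, 'b': 24}
After line 2 (d['c'] = 18 + 24): d = {'a': 18, 'b': 24, 'c': 42}
After line 3: d = {'a': 68, 'b': 24, 'c': 42}

{'a': 68, 'b': 24, 'c': 42}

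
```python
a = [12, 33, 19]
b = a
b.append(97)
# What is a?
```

After line 1: a = [12, 33, 19]
After line 2 (b = a is an alias, same object): a = [12, 33, 19], b = [12, 33, 19]
After line 3 (b.append mutates the shared list): a = [12, 33, 19, 97], b = [12, 33, 19, 97]

[12, 33, 19, 97]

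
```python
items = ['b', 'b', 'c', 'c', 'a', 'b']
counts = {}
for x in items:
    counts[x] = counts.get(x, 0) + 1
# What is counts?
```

Initial: counts = {}, items = ['b', 'b', 'c', 'c', 'a', 'b']
See 'b': counts = {'b': 1}
See 'b': counts = {'b': 2}
See 'c': counts = {'b': 2, 'c': 1}
See 'c': counts = {'b': 2, 'c': 2}
See 'a': counts = {'b': 2, 'c': 2, 'a': 1}
See 'b': counts = {'b': 3, 'c': 2, 'a': 1}

{'b': 3, 'c': 2, 'a': 1}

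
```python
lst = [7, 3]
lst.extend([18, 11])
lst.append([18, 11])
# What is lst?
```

After line 1: lst = [7, 3]
After line 2 (extend unpacks [18, 11]): lst = [7, 3, 18, 11]
After line 3 (append adds [18, 11] as single element): lst = [7, 3, 18, 11, [18, 11]]

[7, 3, 18, 11, [18, 11]]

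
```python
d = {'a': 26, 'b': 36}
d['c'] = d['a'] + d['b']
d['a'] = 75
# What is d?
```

After line 1: d = {'a': 26, 'b': 36}
After line 2 (d['c'] = 26 + 36): d = {'a': 26, 'b': 36, 'c': 62}
After line 3: d = {'a': 75, 'b': 36, 'c': 62}

{'a': 75, 'b': 36, 'c': 62}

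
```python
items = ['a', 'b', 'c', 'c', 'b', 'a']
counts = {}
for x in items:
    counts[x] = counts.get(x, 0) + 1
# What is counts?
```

Initial: counts = {}, items = ['a', 'b', 'c', 'c', 'b', 'a']
See 'a': counts = {'a': 1}
See 'b': counts = {'a': 1, 'b': 1}
See 'c': counts = {'a': 1, 'b': 1, 'c': 1}
See 'c': counts = {'a': 1, 'b': 1, 'c': 2}
See 'b': counts = {'a': 1, 'b': 2, 'c': 2}
See 'a': counts = {'a': 2, 'b': 2, 'c': 2}

{'a': 2, 'b': 2, 'c': 2}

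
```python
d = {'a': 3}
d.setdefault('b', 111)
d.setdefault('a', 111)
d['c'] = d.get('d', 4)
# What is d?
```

After line 1: d = {'a': 3}
After line 2 (setdefault adds 'b'=111): d = {'a': 3, 'b': 111}
After line 3 (setdefault 'a' no-op, already exists): d = {'a': 3, 'b': 111}
After line 4 (get('d', 4) returns default since 'd' not in d): d = {'a': 3, 'b': 111, 'c': 4}

{'a': 3, 'b': 111, 'c': 4}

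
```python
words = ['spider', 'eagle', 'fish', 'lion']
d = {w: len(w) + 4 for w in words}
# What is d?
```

{'spider': 10, 'eagle': 9, 'fish': 8, 'lion': 8}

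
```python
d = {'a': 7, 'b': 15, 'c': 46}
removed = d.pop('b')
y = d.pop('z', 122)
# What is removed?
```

After line 1: d = {'a': 7, 'b': 15, 'c': 46}
After line 2 (pop 'b' returns 15): d = {'a': 7, 'c': 46}, removed = 15
After line 3 (pop 'z' missing, returns default 122): d = {'a': 7, 'c': 46}, y = 122

15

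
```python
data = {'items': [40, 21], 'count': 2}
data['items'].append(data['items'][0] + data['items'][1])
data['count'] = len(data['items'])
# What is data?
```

After line 1: data = {'items': [40, 21], 'count': 2}
After line 2 (append 40 + 21 = 61): data = {'items': [40, 21, 61], 'count': 2}
After line 3 (count = len(items) = 3): data = {'items': [40, 21, 61], 'count': 3}

{'items': [40, 21, 61], 'count': 3}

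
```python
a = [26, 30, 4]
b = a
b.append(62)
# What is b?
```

After line 1: a = [26, 30, 4]
After line 2 (b = a is an alias, same object): a = [26, 30, 4], b = [26, 30, 4]
After line 3 (b.append mutates the shared list): a = [26, 30, 4, 62], b = [26, 30, 4, 62]

[26, 30, 4, 62]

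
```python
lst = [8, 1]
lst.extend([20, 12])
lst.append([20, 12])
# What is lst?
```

After line 1: lst = [8, 1]
After line 2 (extend unpacks [20, 12]): lst = [8, 1, 20, 12]
After line 3 (append adds [20, 12] as single element): lst = [8, 1, 20, 12, [20, 12]]

[8, 1, 20, 12, [20, 12]]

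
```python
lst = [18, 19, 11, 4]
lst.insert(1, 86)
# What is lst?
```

[18, 86, 19, 11, 4]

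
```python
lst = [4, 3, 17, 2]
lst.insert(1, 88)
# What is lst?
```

[4, 88, 3, 17, 2]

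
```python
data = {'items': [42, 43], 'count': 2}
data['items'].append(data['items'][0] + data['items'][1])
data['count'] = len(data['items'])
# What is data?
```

After line 1: data = {'items': [42, 43], 'count': 2}
After line 2 (append 42 + 43 = 85): data = {'items': [42, 43, 85], 'count': 2}
After line 3 (count = len(items) = 3): data = {'items': [42, 43, 85], 'count': 3}

{'items': [42, 43, 85], 'count': 3}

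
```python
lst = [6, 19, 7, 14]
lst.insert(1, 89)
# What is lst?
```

[6, 89, 19, 7, 14]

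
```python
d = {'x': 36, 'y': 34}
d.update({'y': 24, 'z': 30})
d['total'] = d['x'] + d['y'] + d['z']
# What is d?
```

After line 1: d = {'x': 36, 'y': 34}
After line 2 (y overwritten, z added): d = {'x': 36, 'y': 24, 'z': 30}
After line 3 (total = 36 + 24 + 30 = 90): d = {'x': 36, 'y': 24, 'z': 30, 'total': 90}

{'x': 36, 'y': 24, 'z': 30, 'total': 90}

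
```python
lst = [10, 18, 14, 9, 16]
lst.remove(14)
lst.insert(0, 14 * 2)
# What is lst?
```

After line 1: lst = [10, 18, 14, 9, 16]
After line 2 (remove first 14): lst = [10, 18, 9, 16]
After line 3 (insert 28 at index 0): lst = [28, 10, 18, 9, 16]

[28, 10, 18, 9, 16]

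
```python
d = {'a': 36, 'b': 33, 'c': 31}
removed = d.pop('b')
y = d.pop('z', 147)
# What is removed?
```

After line 1: d = {'a': 36, 'b': 33, 'c': 31}
After line 2 (pop 'b' returns 33): d = {'a': 36, 'c': 31}, removed = 33
After line 3 (pop 'z' missing, returns default 147): d = {'a': 36, 'c': 31}, y = 147

33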